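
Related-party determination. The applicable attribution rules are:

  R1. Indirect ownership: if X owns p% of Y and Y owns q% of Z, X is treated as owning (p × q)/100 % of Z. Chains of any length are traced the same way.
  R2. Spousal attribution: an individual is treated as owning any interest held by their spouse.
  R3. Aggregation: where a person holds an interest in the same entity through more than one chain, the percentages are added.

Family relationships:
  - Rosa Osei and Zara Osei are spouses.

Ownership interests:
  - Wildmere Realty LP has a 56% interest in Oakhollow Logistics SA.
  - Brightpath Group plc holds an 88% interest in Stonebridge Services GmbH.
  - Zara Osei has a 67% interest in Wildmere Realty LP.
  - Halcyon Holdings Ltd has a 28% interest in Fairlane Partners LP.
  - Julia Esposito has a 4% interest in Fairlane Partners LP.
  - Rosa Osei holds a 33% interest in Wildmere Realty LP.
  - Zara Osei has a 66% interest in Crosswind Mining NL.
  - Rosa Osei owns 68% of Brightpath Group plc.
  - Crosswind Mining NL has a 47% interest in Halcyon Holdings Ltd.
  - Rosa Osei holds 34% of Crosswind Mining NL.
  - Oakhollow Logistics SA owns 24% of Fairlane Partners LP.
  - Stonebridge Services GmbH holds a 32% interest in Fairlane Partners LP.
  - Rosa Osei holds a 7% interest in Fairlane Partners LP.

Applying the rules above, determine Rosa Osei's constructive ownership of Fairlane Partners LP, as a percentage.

By spousal attribution (R2), Rosa Osei is treated as also owning Zara Osei's interest in Wildmere Realty LP, giving 33% + 67% = 100%.
By spousal attribution (R2), Rosa Osei is treated as also owning Zara Osei's interest in Crosswind Mining NL, giving 34% + 66% = 100%.
Chain via Wildmere Realty LP → Oakhollow Logistics SA (R1): 100% × 56% × 24% = 13.44% of Fairlane Partners LP.
Chain via Crosswind Mining NL → Halcyon Holdings Ltd (R1): 100% × 47% × 28% = 13.16% of Fairlane Partners LP.
Chain via Brightpath Group plc → Stonebridge Services GmbH (R1): 68% × 88% × 32% = 19.1488% of Fairlane Partners LP.
Direct interest in Fairlane Partners LP: 7%.
Aggregating (R3): 13.44% + 13.16% + 19.1488% + 7% = 52.7488%.

52.7488%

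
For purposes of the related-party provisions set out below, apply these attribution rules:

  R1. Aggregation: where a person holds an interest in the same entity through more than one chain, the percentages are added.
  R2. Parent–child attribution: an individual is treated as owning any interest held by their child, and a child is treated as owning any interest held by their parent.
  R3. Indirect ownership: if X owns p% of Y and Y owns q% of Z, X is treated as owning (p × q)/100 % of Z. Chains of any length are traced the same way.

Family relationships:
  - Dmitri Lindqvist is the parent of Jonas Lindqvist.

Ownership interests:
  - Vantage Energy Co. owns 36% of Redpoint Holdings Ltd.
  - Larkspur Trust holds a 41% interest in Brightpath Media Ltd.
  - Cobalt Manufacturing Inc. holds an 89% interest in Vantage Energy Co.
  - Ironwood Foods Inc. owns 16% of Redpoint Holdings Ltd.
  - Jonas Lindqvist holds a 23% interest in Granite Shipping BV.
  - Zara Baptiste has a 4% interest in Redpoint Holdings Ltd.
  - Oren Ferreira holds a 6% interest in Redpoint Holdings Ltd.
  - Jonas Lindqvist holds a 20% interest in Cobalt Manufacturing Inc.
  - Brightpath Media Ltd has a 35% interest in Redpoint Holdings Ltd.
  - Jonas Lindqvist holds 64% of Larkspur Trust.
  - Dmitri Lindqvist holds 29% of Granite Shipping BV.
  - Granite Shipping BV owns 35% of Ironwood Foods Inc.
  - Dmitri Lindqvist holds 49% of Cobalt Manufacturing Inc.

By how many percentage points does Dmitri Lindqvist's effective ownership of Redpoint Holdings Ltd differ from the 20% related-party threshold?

14.2036

By parent–child attribution (R2), Dmitri Lindqvist is treated as also owning Jonas Lindqvist's interest in Granite Shipping BV, giving 29% + 23% = 52%.
By parent–child attribution (R2), Dmitri Lindqvist is treated as also owning Jonas Lindqvist's interest in Cobalt Manufacturing Inc, giving 49% + 20% = 69%.
By parent–child attribution (R2), Dmitri Lindqvist is treated as owning Jonas Lindqvist's 64% interest in Larkspur Trust.
Chain via Granite Shipping BV → Ironwood Foods Inc. (R3): 52% × 35% × 16% = 2.912% of Redpoint Holdings Ltd.
Chain via Cobalt Manufacturing Inc. → Vantage Energy Co. (R3): 69% × 89% × 36% = 22.1076% of Redpoint Holdings Ltd.
Chain via Larkspur Trust → Brightpath Media Ltd (R3): 64% × 41% × 35% = 9.184% of Redpoint Holdings Ltd.
Aggregating (R1): 2.912% + 22.1076% + 9.184% = 34.2036%.
34.2036% exceeds the 20% threshold by 14.2036 percentage points.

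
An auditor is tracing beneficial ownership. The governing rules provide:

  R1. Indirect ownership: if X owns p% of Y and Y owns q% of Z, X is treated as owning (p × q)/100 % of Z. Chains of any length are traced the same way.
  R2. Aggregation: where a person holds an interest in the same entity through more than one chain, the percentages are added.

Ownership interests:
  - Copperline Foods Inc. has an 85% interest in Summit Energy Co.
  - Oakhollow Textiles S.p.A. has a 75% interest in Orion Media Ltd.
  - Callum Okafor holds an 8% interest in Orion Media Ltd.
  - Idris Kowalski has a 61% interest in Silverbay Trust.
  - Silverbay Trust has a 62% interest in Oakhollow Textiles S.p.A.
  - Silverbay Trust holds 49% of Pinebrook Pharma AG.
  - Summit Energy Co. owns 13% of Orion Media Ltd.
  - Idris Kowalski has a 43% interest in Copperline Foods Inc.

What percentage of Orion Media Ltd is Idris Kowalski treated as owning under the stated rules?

33.1165%

Chain via Silverbay Trust → Oakhollow Textiles S.p.A. (R1): 61% × 62% × 75% = 28.365% of Orion Media Ltd.
Chain via Copperline Foods Inc. → Summit Energy Co. (R1): 43% × 85% × 13% = 4.7515% of Orion Media Ltd.
Aggregating (R2): 28.365% + 4.7515% = 33.1165%.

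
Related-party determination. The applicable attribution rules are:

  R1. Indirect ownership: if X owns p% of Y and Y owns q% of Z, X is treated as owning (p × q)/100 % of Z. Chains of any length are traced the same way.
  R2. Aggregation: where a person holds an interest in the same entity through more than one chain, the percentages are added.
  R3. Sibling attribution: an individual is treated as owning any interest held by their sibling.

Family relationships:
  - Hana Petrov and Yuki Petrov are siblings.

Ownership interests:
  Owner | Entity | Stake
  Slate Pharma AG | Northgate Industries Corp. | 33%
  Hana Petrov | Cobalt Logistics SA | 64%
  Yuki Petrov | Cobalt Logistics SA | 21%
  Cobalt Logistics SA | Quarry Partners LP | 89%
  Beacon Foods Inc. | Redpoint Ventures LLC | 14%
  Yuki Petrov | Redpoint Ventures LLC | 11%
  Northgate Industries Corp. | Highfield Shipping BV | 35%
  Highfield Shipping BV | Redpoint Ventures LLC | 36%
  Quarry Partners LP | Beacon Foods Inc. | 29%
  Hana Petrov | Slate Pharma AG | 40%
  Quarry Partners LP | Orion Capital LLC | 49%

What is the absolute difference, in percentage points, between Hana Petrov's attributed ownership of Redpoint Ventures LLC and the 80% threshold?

By sibling attribution (R3), Hana Petrov is treated as also owning Yuki Petrov's interest in Cobalt Logistics SA, giving 64% + 21% = 85%.
By sibling attribution (R3), Hana Petrov is treated as owning Yuki Petrov's 11% interest in Redpoint Ventures LLC.
Chain via Cobalt Logistics SA → Quarry Partners LP → Beacon Foods Inc. (R1): 85% × 89% × 29% × 14% = 3.07139% of Redpoint Ventures LLC.
Chain via Slate Pharma AG → Northgate Industries Corp. → Highfield Shipping BV (R1): 40% × 33% × 35% × 36% = 1.6632% of Redpoint Ventures LLC.
Direct interest in Redpoint Ventures LLC: 11%.
Aggregating (R2): 3.07139% + 1.6632% + 11% = 15.73459%.
15.73459% falls short of the 80% threshold by 64.26541 percentage points.

64.26541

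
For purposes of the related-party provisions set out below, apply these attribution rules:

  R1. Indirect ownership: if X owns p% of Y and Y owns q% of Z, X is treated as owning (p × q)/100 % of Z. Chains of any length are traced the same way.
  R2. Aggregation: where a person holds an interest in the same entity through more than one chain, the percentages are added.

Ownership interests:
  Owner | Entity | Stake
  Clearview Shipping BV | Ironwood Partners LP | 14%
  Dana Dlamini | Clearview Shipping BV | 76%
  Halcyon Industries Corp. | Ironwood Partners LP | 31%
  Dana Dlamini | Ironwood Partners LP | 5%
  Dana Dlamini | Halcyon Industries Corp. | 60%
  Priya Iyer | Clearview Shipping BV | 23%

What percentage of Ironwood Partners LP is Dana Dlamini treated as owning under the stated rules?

34.24%

Chain via Clearview Shipping BV (R1): 76% × 14% = 10.64% of Ironwood Partners LP.
Chain via Halcyon Industries Corp. (R1): 60% × 31% = 18.6% of Ironwood Partners LP.
Direct interest in Ironwood Partners LP: 5%.
Aggregating (R2): 10.64% + 18.6% + 5% = 34.24%.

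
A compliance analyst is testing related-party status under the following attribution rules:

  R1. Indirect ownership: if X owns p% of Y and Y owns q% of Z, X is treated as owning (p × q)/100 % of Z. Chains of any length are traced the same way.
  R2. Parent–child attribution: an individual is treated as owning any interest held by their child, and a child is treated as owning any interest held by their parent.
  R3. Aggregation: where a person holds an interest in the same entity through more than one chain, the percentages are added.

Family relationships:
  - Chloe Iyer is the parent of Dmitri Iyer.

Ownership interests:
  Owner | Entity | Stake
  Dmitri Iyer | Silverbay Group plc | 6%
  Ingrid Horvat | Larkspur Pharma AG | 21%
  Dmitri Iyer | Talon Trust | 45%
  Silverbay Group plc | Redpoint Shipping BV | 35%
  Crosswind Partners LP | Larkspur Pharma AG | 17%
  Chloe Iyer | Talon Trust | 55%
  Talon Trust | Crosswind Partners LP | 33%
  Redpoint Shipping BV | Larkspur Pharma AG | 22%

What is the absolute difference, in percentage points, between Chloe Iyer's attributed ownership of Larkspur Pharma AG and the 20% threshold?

By parent–child attribution (R2), Chloe Iyer is treated as also owning Dmitri Iyer's interest in Talon Trust, giving 55% + 45% = 100%.
By parent–child attribution (R2), Chloe Iyer is treated as owning Dmitri Iyer's 6% interest in Silverbay Group plc.
Chain via Talon Trust → Crosswind Partners LP (R1): 100% × 33% × 17% = 5.61% of Larkspur Pharma AG.
Chain via Silverbay Group plc → Redpoint Shipping BV (R1): 6% × 35% × 22% = 0.462% of Larkspur Pharma AG.
Aggregating (R3): 5.61% + 0.462% = 6.072%.
6.072% falls short of the 20% threshold by 13.928 percentage points.

13.928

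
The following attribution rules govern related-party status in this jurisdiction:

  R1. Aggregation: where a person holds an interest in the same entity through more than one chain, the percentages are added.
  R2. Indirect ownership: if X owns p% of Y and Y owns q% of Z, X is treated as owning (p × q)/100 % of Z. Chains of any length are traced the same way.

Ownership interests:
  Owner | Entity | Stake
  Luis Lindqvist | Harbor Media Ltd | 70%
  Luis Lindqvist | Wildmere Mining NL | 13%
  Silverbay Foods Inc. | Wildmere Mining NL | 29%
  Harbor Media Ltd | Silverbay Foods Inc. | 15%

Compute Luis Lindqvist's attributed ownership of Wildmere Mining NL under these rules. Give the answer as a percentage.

16.045%

Chain via Harbor Media Ltd → Silverbay Foods Inc. (R2): 70% × 15% × 29% = 3.045% of Wildmere Mining NL.
Direct interest in Wildmere Mining NL: 13%.
Aggregating (R1): 3.045% + 13% = 16.045%.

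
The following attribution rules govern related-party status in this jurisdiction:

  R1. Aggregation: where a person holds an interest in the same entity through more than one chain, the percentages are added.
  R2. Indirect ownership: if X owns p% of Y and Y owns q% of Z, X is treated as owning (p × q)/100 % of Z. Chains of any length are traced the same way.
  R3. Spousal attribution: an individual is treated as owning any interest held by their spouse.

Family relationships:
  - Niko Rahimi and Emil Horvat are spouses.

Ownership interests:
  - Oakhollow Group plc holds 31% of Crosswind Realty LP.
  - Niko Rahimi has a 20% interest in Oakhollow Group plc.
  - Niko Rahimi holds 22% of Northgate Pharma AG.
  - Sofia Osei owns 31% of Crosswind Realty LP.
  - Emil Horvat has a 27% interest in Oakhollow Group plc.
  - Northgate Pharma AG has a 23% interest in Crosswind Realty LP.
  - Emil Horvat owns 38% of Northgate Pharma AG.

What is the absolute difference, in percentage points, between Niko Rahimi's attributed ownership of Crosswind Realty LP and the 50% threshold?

By spousal attribution (R3), Niko Rahimi is treated as also owning Emil Horvat's interest in Oakhollow Group plc, giving 20% + 27% = 47%.
By spousal attribution (R3), Niko Rahimi is treated as also owning Emil Horvat's interest in Northgate Pharma AG, giving 22% + 38% = 60%.
Chain via Oakhollow Group plc (R2): 47% × 31% = 14.57% of Crosswind Realty LP.
Chain via Northgate Pharma AG (R2): 60% × 23% = 13.8% of Crosswind Realty LP.
Aggregating (R1): 14.57% + 13.8% = 28.37%.
28.37% falls short of the 50% threshold by 21.63 percentage points.

21.63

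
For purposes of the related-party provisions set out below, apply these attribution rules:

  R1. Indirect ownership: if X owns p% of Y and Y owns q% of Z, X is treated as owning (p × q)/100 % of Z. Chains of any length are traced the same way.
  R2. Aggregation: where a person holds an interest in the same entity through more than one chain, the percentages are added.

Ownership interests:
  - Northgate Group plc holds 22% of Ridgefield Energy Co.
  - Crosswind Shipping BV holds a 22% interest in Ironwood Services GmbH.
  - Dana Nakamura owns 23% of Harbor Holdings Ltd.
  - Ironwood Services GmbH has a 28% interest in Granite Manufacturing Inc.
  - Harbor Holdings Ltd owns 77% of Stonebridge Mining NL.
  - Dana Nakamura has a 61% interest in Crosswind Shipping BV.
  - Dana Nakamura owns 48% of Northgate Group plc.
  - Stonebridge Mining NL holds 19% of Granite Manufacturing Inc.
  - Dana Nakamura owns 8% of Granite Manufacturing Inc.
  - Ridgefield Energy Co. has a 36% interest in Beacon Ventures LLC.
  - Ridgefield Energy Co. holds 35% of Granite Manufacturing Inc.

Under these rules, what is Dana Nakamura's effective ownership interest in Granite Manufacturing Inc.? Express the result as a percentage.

Chain via Northgate Group plc → Ridgefield Energy Co. (R1): 48% × 22% × 35% = 3.696% of Granite Manufacturing Inc.
Chain via Crosswind Shipping BV → Ironwood Services GmbH (R1): 61% × 22% × 28% = 3.7576% of Granite Manufacturing Inc.
Chain via Harbor Holdings Ltd → Stonebridge Mining NL (R1): 23% × 77% × 19% = 3.3649% of Granite Manufacturing Inc.
Direct interest in Granite Manufacturing Inc: 8%.
Aggregating (R2): 3.696% + 3.7576% + 3.3649% + 8% = 18.8185%.

18.8185%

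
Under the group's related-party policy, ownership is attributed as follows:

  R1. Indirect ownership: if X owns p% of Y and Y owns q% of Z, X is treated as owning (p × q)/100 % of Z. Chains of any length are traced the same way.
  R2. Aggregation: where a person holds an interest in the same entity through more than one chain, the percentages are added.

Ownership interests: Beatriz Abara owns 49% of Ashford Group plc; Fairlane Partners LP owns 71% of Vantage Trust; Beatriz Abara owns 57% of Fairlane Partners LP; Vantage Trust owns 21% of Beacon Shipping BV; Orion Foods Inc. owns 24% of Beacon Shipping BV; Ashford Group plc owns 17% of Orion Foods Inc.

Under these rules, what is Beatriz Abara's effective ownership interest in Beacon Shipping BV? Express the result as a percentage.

10.4979%

Chain via Ashford Group plc → Orion Foods Inc. (R1): 49% × 17% × 24% = 1.9992% of Beacon Shipping BV.
Chain via Fairlane Partners LP → Vantage Trust (R1): 57% × 71% × 21% = 8.4987% of Beacon Shipping BV.
Aggregating (R2): 1.9992% + 8.4987% = 10.4979%.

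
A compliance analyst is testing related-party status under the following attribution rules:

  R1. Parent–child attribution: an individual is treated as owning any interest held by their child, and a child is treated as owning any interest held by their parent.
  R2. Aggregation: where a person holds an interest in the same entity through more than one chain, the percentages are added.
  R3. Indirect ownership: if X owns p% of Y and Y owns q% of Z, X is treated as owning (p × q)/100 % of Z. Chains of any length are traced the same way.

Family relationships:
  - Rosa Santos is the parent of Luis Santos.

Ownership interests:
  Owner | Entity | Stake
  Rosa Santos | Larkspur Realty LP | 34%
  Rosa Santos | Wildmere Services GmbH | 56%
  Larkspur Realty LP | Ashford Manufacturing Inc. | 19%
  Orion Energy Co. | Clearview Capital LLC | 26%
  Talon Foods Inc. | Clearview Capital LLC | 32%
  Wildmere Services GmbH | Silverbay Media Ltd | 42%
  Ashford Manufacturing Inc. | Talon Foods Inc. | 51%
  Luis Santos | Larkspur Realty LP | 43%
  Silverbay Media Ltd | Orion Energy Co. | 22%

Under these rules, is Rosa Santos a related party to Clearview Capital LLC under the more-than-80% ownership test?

No

By parent–child attribution (R1), Rosa Santos is treated as also owning Luis Santos's interest in Larkspur Realty LP, giving 34% + 43% = 77%.
Chain via Wildmere Services GmbH → Silverbay Media Ltd → Orion Energy Co. (R3): 56% × 42% × 22% × 26% = 1.345344% of Clearview Capital LLC.
Chain via Larkspur Realty LP → Ashford Manufacturing Inc. → Talon Foods Inc. (R3): 77% × 19% × 51% × 32% = 2.387616% of Clearview Capital LLC.
Aggregating (R2): 1.345344% + 2.387616% = 3.73296%.
3.73296% does not exceed the 80% threshold, so Rosa is not a related party to Clearview Capital LLC.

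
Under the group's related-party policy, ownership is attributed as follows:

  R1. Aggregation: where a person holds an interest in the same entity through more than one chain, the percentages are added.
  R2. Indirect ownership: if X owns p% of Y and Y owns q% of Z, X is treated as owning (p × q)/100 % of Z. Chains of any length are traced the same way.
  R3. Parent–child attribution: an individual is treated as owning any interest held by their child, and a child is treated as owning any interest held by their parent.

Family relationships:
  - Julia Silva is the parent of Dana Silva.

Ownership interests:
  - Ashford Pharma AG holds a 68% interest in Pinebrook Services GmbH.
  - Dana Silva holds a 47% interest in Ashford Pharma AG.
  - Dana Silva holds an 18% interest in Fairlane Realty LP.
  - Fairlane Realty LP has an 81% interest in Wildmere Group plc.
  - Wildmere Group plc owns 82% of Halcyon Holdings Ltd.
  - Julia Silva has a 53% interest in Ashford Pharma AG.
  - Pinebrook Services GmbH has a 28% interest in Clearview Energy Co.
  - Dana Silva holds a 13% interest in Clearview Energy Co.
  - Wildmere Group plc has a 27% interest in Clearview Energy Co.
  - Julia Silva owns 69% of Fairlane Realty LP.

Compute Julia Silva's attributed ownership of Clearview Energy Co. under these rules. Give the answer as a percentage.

51.0669%

By parent–child attribution (R3), Julia Silva is treated as also owning Dana Silva's interest in Fairlane Realty LP, giving 69% + 18% = 87%.
By parent–child attribution (R3), Julia Silva is treated as also owning Dana Silva's interest in Ashford Pharma AG, giving 53% + 47% = 100%.
By parent–child attribution (R3), Julia Silva is treated as owning Dana Silva's 13% interest in Clearview Energy Co.
Chain via Fairlane Realty LP → Wildmere Group plc (R2): 87% × 81% × 27% = 19.0269% of Clearview Energy Co.
Chain via Ashford Pharma AG → Pinebrook Services GmbH (R2): 100% × 68% × 28% = 19.04% of Clearview Energy Co.
Direct interest in Clearview Energy Co: 13%.
Aggregating (R1): 19.0269% + 19.04% + 13% = 51.0669%.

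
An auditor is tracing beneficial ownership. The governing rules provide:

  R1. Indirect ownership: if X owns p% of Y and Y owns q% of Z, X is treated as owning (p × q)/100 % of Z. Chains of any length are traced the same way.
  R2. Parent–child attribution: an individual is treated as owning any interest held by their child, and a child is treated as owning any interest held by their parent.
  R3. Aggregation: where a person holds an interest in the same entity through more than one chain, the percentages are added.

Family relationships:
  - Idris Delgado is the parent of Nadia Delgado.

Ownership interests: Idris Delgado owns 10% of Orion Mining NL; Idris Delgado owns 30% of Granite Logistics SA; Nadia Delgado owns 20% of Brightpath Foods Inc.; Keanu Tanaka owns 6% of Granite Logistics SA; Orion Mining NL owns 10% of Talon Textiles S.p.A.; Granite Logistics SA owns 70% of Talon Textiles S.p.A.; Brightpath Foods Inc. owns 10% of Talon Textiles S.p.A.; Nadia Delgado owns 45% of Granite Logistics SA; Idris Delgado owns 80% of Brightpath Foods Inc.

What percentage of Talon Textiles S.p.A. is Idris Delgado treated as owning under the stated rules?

By parent–child attribution (R2), Idris Delgado is treated as also owning Nadia Delgado's interest in Brightpath Foods Inc, giving 80% + 20% = 100%.
By parent–child attribution (R2), Idris Delgado is treated as also owning Nadia Delgado's interest in Granite Logistics SA, giving 30% + 45% = 75%.
Chain via Brightpath Foods Inc. (R1): 100% × 10% = 10% of Talon Textiles S.p.A.
Chain via Orion Mining NL (R1): 10% × 10% = 1% of Talon Textiles S.p.A.
Chain via Granite Logistics SA (R1): 75% × 70% = 52.5% of Talon Textiles S.p.A.
Aggregating (R3): 10% + 1% + 52.5% = 63.5%.

63.5%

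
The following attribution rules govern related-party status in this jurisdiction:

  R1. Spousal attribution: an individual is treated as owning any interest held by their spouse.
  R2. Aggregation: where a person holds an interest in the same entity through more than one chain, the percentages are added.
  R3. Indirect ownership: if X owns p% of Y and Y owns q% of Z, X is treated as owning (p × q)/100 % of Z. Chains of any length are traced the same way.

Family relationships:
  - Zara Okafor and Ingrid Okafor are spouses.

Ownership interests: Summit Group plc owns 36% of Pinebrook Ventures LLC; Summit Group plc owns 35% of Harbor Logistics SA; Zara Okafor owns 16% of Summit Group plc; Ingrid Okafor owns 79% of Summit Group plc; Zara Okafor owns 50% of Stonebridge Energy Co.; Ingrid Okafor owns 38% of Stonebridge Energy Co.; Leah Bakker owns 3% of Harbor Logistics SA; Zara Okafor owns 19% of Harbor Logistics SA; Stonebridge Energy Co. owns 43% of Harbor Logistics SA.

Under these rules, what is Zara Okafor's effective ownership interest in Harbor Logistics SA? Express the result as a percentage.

90.09%

By spousal attribution (R1), Zara Okafor is treated as also owning Ingrid Okafor's interest in Summit Group plc, giving 16% + 79% = 95%.
By spousal attribution (R1), Zara Okafor is treated as also owning Ingrid Okafor's interest in Stonebridge Energy Co, giving 50% + 38% = 88%.
Chain via Summit Group plc (R3): 95% × 35% = 33.25% of Harbor Logistics SA.
Chain via Stonebridge Energy Co. (R3): 88% × 43% = 37.84% of Harbor Logistics SA.
Direct interest in Harbor Logistics SA: 19%.
Aggregating (R2): 33.25% + 37.84% + 19% = 90.09%.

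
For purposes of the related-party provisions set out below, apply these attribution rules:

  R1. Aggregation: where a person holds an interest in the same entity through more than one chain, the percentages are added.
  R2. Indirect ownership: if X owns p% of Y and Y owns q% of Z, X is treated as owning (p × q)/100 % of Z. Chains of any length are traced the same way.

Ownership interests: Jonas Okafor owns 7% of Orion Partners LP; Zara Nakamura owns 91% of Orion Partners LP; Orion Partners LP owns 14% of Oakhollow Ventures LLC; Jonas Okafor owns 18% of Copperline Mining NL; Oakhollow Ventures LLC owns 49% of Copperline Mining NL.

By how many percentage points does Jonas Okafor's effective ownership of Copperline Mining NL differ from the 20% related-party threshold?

1.5198

Chain via Orion Partners LP → Oakhollow Ventures LLC (R2): 7% × 14% × 49% = 0.4802% of Copperline Mining NL.
Direct interest in Copperline Mining NL: 18%.
Aggregating (R1): 0.4802% + 18% = 18.4802%.
18.4802% falls short of the 20% threshold by 1.5198 percentage points.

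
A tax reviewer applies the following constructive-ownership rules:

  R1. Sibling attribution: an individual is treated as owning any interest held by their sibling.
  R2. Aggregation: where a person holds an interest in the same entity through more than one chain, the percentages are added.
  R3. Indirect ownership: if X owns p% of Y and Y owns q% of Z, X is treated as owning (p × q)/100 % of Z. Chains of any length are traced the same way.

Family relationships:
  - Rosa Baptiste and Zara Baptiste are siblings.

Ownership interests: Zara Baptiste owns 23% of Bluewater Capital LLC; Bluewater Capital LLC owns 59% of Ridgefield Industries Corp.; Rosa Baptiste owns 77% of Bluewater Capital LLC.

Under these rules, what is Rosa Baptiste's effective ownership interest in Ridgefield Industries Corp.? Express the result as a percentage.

59%

By sibling attribution (R1), Rosa Baptiste is treated as also owning Zara Baptiste's interest in Bluewater Capital LLC, giving 77% + 23% = 100%.
Chain via Bluewater Capital LLC (R3): 100% × 59% = 59% of Ridgefield Industries Corp.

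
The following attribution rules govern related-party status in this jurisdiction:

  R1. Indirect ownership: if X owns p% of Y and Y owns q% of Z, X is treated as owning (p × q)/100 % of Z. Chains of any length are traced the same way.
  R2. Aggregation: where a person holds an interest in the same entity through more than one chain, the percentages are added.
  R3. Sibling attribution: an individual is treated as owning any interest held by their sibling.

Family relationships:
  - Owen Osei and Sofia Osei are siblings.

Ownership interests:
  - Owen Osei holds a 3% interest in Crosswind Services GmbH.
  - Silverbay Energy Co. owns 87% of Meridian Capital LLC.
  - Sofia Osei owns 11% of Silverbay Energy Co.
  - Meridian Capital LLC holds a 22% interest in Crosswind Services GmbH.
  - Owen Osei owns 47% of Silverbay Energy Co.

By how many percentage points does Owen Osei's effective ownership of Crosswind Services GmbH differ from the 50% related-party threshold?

By sibling attribution (R3), Owen Osei is treated as also owning Sofia Osei's interest in Silverbay Energy Co, giving 47% + 11% = 58%.
Chain via Silverbay Energy Co. → Meridian Capital LLC (R1): 58% × 87% × 22% = 11.1012% of Crosswind Services GmbH.
Direct interest in Crosswind Services GmbH: 3%.
Aggregating (R2): 11.1012% + 3% = 14.1012%.
14.1012% falls short of the 50% threshold by 35.8988 percentage points.

35.8988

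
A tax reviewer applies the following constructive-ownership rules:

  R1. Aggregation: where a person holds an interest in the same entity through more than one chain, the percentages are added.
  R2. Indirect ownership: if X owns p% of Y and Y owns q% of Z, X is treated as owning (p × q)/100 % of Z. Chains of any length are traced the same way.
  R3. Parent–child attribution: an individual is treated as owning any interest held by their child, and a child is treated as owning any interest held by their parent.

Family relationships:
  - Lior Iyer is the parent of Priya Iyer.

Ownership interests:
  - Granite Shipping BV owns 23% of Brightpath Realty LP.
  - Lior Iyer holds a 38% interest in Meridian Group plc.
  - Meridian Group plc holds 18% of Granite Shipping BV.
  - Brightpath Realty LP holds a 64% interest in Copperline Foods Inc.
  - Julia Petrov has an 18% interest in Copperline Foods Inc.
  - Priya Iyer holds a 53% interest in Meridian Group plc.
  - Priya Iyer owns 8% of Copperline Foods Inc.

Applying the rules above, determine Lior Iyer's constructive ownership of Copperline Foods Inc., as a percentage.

10.411136%

By parent–child attribution (R3), Lior Iyer is treated as also owning Priya Iyer's interest in Meridian Group plc, giving 38% + 53% = 91%.
By parent–child attribution (R3), Lior Iyer is treated as owning Priya Iyer's 8% interest in Copperline Foods Inc.
Chain via Meridian Group plc → Granite Shipping BV → Brightpath Realty LP (R2): 91% × 18% × 23% × 64% = 2.411136% of Copperline Foods Inc.
Direct interest in Copperline Foods Inc: 8%.
Aggregating (R1): 2.411136% + 8% = 10.411136%.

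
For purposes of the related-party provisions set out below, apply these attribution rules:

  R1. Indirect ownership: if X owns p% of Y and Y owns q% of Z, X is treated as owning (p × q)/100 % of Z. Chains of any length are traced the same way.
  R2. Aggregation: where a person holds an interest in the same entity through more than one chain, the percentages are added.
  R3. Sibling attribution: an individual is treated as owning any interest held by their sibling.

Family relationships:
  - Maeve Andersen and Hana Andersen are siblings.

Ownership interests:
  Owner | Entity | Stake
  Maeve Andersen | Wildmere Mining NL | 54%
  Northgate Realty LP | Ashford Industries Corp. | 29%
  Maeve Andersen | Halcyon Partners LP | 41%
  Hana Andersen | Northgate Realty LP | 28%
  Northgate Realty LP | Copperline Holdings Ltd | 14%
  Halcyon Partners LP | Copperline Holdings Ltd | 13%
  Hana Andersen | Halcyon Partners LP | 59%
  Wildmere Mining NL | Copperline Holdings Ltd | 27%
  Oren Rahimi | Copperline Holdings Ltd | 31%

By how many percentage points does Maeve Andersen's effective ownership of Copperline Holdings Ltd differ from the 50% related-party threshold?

18.5

By sibling attribution (R3), Maeve Andersen is treated as also owning Hana Andersen's interest in Halcyon Partners LP, giving 41% + 59% = 100%.
By sibling attribution (R3), Maeve Andersen is treated as owning Hana Andersen's 28% interest in Northgate Realty LP.
Chain via Wildmere Mining NL (R1): 54% × 27% = 14.58% of Copperline Holdings Ltd.
Chain via Halcyon Partners LP (R1): 100% × 13% = 13% of Copperline Holdings Ltd.
Chain via Northgate Realty LP (R1): 28% × 14% = 3.92% of Copperline Holdings Ltd.
Aggregating (R2): 14.58% + 13% + 3.92% = 31.5%.
31.5% falls short of the 50% threshold by 18.5 percentage points.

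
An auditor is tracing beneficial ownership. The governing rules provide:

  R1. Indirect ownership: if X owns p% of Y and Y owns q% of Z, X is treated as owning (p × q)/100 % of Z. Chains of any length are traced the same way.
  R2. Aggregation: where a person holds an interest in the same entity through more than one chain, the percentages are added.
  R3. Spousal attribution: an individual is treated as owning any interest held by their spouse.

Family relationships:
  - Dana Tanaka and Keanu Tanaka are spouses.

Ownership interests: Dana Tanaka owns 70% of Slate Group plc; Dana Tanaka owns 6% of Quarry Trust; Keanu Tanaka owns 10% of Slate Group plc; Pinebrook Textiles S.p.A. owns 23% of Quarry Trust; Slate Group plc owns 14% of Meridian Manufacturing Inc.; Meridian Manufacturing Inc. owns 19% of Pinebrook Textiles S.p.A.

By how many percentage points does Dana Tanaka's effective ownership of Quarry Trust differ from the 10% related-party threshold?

By spousal attribution (R3), Dana Tanaka is treated as also owning Keanu Tanaka's interest in Slate Group plc, giving 70% + 10% = 80%.
Chain via Slate Group plc → Meridian Manufacturing Inc. → Pinebrook Textiles S.p.A. (R1): 80% × 14% × 19% × 23% = 0.48944% of Quarry Trust.
Direct interest in Quarry Trust: 6%.
Aggregating (R2): 0.48944% + 6% = 6.48944%.
6.48944% falls short of the 10% threshold by 3.51056 percentage points.

3.51056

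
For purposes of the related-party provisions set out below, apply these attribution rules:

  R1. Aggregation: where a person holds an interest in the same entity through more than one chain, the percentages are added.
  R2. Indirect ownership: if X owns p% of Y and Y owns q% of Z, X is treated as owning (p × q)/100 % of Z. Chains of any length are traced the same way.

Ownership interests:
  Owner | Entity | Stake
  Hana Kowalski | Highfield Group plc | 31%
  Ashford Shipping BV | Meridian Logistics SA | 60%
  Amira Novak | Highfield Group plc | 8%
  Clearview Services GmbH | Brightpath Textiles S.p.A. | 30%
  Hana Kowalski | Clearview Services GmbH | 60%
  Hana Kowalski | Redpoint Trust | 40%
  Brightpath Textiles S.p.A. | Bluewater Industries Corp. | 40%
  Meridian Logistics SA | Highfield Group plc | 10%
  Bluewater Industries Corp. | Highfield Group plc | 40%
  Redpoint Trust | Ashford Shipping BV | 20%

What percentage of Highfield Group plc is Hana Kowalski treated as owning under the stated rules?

34.36%

Chain via Redpoint Trust → Ashford Shipping BV → Meridian Logistics SA (R2): 40% × 20% × 60% × 10% = 0.48% of Highfield Group plc.
Chain via Clearview Services GmbH → Brightpath Textiles S.p.A. → Bluewater Industries Corp. (R2): 60% × 30% × 40% × 40% = 2.88% of Highfield Group plc.
Direct interest in Highfield Group plc: 31%.
Aggregating (R1): 0.48% + 2.88% + 31% = 34.36%.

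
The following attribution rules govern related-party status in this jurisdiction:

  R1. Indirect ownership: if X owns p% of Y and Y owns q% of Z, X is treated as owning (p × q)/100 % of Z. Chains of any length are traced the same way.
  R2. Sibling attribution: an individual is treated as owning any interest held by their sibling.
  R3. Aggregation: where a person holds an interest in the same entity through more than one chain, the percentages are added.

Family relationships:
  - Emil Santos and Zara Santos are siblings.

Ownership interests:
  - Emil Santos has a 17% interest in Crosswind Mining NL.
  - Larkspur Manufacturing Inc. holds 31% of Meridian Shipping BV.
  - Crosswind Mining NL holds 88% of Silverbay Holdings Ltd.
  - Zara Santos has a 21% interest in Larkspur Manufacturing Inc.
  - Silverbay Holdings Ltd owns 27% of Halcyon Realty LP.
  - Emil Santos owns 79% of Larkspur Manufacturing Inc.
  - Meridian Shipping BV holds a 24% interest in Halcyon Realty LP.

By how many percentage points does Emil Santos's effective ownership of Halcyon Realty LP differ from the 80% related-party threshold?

By sibling attribution (R2), Emil Santos is treated as also owning Zara Santos's interest in Larkspur Manufacturing Inc, giving 79% + 21% = 100%.
Chain via Crosswind Mining NL → Silverbay Holdings Ltd (R1): 17% × 88% × 27% = 4.0392% of Halcyon Realty LP.
Chain via Larkspur Manufacturing Inc. → Meridian Shipping BV (R1): 100% × 31% × 24% = 7.44% of Halcyon Realty LP.
Aggregating (R3): 4.0392% + 7.44% = 11.4792%.
11.4792% falls short of the 80% threshold by 68.5208 percentage points.

68.5208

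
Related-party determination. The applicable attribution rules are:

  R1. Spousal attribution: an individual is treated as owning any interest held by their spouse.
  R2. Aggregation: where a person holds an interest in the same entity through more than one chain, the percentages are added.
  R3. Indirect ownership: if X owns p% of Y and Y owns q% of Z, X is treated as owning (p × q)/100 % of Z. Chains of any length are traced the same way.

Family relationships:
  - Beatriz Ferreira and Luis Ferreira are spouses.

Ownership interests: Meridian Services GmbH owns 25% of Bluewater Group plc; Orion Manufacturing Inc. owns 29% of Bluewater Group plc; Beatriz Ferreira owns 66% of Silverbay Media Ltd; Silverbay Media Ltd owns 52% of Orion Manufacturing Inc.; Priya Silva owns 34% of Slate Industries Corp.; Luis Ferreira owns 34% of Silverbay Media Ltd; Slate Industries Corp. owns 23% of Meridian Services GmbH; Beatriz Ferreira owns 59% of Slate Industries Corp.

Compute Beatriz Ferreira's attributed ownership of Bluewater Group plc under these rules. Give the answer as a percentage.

18.4725%

By spousal attribution (R1), Beatriz Ferreira is treated as also owning Luis Ferreira's interest in Silverbay Media Ltd, giving 66% + 34% = 100%.
Chain via Slate Industries Corp. → Meridian Services GmbH (R3): 59% × 23% × 25% = 3.3925% of Bluewater Group plc.
Chain via Silverbay Media Ltd → Orion Manufacturing Inc. (R3): 100% × 52% × 29% = 15.08% of Bluewater Group plc.
Aggregating (R2): 3.3925% + 15.08% = 18.4725%.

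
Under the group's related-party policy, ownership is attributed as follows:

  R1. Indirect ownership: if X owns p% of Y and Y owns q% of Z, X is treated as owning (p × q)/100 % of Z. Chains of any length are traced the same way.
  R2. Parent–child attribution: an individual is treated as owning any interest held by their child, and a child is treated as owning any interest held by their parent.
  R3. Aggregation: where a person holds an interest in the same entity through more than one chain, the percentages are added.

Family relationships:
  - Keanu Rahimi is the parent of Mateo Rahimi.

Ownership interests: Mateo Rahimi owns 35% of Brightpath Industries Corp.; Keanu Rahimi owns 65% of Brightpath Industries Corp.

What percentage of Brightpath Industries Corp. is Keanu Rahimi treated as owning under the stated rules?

100%

By parent–child attribution (R2), Keanu Rahimi is treated as also owning Mateo Rahimi's interest in Brightpath Industries Corp, giving 65% + 35% = 100%.
Direct interest in Brightpath Industries Corp: 100%.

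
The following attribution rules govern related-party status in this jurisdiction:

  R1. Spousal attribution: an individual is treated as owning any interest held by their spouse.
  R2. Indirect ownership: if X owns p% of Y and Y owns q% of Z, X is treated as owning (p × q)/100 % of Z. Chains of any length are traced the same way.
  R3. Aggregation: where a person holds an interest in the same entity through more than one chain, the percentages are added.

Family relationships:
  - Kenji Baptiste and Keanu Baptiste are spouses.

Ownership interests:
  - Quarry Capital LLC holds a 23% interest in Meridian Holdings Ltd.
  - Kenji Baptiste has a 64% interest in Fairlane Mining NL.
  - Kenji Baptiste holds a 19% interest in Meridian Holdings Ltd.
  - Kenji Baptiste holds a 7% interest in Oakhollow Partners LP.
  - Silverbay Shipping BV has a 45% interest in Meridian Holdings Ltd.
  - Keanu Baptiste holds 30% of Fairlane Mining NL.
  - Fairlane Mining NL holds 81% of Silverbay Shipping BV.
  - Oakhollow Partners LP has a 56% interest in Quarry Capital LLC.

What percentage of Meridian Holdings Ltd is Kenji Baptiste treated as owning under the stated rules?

By spousal attribution (R1), Kenji Baptiste is treated as also owning Keanu Baptiste's interest in Fairlane Mining NL, giving 64% + 30% = 94%.
Chain via Fairlane Mining NL → Silverbay Shipping BV (R2): 94% × 81% × 45% = 34.263% of Meridian Holdings Ltd.
Chain via Oakhollow Partners LP → Quarry Capital LLC (R2): 7% × 56% × 23% = 0.9016% of Meridian Holdings Ltd.
Direct interest in Meridian Holdings Ltd: 19%.
Aggregating (R3): 34.263% + 0.9016% + 19% = 54.1646%.

54.1646%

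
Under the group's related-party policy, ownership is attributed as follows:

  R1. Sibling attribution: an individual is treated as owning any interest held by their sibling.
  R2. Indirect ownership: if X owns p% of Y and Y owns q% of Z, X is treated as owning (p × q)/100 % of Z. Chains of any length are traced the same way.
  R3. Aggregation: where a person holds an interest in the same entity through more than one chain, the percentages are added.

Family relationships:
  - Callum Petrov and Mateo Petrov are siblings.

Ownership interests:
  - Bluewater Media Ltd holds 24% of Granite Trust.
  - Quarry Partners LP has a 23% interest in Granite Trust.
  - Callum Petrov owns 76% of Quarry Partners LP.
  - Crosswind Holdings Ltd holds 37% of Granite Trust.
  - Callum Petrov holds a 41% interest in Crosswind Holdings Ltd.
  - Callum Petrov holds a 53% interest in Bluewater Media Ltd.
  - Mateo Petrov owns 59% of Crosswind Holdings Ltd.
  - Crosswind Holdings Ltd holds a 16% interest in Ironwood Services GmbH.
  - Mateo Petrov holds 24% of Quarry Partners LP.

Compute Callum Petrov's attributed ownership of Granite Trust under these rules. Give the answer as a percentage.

72.72%

By sibling attribution (R1), Callum Petrov is treated as also owning Mateo Petrov's interest in Quarry Partners LP, giving 76% + 24% = 100%.
By sibling attribution (R1), Callum Petrov is treated as also owning Mateo Petrov's interest in Crosswind Holdings Ltd, giving 41% + 59% = 100%.
Chain via Bluewater Media Ltd (R2): 53% × 24% = 12.72% of Granite Trust.
Chain via Quarry Partners LP (R2): 100% × 23% = 23% of Granite Trust.
Chain via Crosswind Holdings Ltd (R2): 100% × 37% = 37% of Granite Trust.
Aggregating (R3): 12.72% + 23% + 37% = 72.72%.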